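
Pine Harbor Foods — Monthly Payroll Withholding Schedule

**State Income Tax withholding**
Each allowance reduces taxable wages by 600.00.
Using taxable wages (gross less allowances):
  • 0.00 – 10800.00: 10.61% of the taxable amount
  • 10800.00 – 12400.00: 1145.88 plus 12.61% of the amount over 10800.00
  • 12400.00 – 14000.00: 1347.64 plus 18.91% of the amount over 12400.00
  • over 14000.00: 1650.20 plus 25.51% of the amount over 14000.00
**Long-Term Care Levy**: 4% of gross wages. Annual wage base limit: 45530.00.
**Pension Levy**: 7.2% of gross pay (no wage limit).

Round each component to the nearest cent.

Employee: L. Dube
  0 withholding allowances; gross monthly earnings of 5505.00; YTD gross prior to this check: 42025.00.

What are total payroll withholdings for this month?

State Income Tax: taxable = 5505.00
  10.61% × 5505.00 = 584.08
Long-Term Care Levy: cap 45530.00 − YTD 42025.00 = 3505.00 subject; 4% × 3505.00 = 140.20
Pension Levy: 7.2% × 5505.00 = 396.36
Total: 584.08 + 140.20 + 396.36 = 1120.64

1120.64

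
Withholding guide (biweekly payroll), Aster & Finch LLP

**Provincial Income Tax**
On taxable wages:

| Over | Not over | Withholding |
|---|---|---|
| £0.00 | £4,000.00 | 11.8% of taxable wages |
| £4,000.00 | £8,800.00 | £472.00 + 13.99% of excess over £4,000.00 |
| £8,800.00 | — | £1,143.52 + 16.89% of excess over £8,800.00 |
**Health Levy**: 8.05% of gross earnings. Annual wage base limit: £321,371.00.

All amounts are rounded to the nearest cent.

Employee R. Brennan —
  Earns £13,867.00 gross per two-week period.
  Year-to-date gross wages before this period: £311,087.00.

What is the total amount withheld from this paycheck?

£2,827.20

Provincial Income Tax: taxable = £13,867.00
  £1,143.52 + 16.89% × (£13,867.00 − £8,800.00) = £1,143.52 + 16.89% × £5,067.00 = £1,999.34
Health Levy: cap £321,371.00 − YTD £311,087.00 = £10,284.00 subject; 8.05% × £10,284.00 = £827.86
Total: £1,999.34 + £827.86 = £2,827.20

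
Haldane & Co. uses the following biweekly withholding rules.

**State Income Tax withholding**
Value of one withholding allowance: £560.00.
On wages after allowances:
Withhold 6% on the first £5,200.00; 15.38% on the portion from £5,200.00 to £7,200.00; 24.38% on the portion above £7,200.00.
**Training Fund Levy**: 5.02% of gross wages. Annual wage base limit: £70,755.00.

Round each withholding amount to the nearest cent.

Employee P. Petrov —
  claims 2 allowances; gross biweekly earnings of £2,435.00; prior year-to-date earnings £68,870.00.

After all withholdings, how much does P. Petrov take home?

State Income Tax: taxable = £2,435.00 − 2×£560.00 = £1,315.00
  6% × £1,315.00 = £78.90
Training Fund Levy: cap £70,755.00 − YTD £68,870.00 = £1,885.00 subject; 5.02% × £1,885.00 = £94.63
Total withheld: £78.90 + £94.63 = £173.53
Net pay: £2,435.00 − £173.53 = £2,261.47

£2,261.47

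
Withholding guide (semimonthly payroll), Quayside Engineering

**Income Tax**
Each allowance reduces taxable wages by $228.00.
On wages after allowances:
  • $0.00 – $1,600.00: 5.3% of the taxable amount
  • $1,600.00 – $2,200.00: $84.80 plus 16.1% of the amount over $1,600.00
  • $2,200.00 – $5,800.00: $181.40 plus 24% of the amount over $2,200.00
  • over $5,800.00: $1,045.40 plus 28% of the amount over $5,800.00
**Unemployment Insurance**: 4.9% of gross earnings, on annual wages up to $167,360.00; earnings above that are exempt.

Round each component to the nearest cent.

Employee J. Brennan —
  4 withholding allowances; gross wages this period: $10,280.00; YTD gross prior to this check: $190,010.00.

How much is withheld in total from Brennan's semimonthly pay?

Income Tax: taxable = $10,280.00 − 4×$228.00 = $9,368.00
  $1,045.40 + 28% × ($9,368.00 − $5,800.00) = $1,045.40 + 28% × $3,568.00 = $2,044.44
Unemployment Insurance: YTD $190,010.00 ≥ cap $167,360.00 → $0.00
Total: $2,044.44 + $0.00 = $2,044.44

$2,044.44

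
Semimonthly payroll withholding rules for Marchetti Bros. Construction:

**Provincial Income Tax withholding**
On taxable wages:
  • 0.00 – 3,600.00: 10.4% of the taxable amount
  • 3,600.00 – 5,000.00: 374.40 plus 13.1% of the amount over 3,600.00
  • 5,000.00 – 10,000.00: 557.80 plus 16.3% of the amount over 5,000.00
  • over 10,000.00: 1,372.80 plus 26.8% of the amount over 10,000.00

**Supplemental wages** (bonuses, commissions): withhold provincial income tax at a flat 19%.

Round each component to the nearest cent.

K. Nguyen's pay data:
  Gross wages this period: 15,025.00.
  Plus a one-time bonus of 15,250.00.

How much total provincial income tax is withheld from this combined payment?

Provincial Income Tax: taxable = 15,025.00
  1,372.80 + 26.8% × (15,025.00 − 10,000.00) = 1,372.80 + 26.8% × 5,025.00 = 2,719.50
Supplemental (19% flat on bonus): 19% × 15,250.00 = 2,897.50
Total provincial income tax: 2,719.50 + 2,897.50 = 5,617.00

5,617.00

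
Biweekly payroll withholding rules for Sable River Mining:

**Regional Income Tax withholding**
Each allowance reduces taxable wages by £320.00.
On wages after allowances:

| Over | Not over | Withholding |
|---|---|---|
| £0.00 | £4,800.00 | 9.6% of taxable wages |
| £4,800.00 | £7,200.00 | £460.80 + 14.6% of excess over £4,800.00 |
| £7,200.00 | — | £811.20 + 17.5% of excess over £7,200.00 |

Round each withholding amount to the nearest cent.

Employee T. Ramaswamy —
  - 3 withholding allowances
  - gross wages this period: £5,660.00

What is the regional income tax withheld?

£451.20

Regional Income Tax: taxable = £5,660.00 − 3×£320.00 = £4,700.00
  9.6% × £4,700.00 = £451.20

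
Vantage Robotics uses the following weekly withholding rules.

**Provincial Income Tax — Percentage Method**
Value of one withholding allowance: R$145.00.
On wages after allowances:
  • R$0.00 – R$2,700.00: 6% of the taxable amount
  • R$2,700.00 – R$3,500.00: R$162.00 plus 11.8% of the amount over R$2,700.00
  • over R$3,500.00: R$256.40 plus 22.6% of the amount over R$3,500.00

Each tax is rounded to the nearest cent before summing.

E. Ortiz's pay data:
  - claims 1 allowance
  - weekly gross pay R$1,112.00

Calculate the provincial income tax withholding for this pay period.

Provincial Income Tax: taxable = R$1,112.00 − 1×R$145.00 = R$967.00
  6% × R$967.00 = R$58.02

R$58.02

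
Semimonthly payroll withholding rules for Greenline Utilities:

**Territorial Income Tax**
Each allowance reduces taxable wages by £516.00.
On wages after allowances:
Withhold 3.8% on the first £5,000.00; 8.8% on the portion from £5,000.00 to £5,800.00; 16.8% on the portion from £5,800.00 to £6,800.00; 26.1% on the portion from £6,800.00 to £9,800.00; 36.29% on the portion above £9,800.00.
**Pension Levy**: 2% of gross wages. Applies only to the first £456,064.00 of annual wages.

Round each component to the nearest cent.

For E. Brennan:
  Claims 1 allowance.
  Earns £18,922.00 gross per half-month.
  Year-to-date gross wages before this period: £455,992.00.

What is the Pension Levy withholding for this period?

Pension Levy: cap £456,064.00 − YTD £455,992.00 = £72.00 subject; 2% × £72.00 = £1.44

£1.44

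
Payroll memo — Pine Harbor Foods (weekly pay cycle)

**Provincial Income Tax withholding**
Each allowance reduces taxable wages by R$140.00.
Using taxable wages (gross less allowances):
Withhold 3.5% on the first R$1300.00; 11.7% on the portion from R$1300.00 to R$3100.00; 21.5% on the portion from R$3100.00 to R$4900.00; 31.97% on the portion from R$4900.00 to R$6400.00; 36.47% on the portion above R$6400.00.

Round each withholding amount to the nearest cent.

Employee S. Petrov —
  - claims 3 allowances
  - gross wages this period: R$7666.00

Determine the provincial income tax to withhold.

Provincial Income Tax: taxable = R$7666.00 − 3×R$140.00 = R$7246.00
  R$1122.65 + 36.47% × (R$7246.00 − R$6400.00) = R$1122.65 + 36.47% × R$846.00 = R$1431.19

R$1431.19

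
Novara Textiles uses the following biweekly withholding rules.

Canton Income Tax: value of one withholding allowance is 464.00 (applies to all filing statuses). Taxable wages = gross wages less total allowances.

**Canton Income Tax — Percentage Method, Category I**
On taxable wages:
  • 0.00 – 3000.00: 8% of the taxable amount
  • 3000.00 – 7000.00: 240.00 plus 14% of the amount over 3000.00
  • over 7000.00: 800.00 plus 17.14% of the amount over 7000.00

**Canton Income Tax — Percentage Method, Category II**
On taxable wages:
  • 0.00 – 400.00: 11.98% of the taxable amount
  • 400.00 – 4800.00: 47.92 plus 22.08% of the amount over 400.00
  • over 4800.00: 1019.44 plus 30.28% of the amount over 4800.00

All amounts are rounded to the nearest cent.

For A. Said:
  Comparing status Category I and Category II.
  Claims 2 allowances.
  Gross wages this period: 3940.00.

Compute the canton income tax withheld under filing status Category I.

Canton Income Tax (Category I): taxable = 3940.00 − 2×464.00 = 3012.00
  240.00 + 14% × (3012.00 − 3000.00) = 240.00 + 14% × 12.00 = 241.68

241.68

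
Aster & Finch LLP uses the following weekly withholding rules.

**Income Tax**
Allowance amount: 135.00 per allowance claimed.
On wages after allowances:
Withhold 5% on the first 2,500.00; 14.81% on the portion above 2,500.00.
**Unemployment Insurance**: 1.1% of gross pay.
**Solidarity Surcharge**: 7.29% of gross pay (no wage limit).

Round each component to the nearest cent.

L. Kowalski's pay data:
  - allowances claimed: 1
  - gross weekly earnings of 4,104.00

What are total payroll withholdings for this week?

Income Tax: taxable = 4,104.00 − 1×135.00 = 3,969.00
  125.00 + 14.81% × (3,969.00 − 2,500.00) = 125.00 + 14.81% × 1,469.00 = 342.56
Unemployment Insurance: 1.1% × 4,104.00 = 45.14
Solidarity Surcharge: 7.29% × 4,104.00 = 299.18
Total: 342.56 + 45.14 + 299.18 = 686.88

686.88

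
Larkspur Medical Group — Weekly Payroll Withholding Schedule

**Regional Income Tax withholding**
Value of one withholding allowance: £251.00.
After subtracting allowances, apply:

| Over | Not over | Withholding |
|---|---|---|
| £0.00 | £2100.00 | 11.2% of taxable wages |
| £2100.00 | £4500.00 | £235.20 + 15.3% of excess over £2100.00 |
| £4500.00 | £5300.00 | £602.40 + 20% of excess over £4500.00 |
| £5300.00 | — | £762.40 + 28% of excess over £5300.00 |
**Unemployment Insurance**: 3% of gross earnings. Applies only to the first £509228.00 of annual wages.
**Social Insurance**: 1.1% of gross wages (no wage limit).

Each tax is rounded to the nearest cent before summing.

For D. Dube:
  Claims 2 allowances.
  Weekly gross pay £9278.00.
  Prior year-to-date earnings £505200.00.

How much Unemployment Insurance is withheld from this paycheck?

Unemployment Insurance: cap £509228.00 − YTD £505200.00 = £4028.00 subject; 3% × £4028.00 = £120.84

£120.84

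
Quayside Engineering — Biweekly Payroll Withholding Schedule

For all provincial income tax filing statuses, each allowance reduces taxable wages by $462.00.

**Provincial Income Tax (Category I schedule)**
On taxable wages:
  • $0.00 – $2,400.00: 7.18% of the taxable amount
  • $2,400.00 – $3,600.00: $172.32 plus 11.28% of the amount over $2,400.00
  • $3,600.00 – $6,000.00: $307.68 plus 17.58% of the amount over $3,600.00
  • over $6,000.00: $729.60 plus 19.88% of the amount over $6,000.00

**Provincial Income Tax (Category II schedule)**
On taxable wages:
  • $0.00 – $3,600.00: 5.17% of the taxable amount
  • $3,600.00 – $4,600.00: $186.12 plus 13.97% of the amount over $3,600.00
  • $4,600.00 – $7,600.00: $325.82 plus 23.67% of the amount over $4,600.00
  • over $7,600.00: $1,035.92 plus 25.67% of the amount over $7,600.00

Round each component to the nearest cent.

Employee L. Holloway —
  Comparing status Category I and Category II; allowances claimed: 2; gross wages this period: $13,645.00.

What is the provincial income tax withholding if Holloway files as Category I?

$2,065.73

Provincial Income Tax (Category I): taxable = $13,645.00 − 2×$462.00 = $12,721.00
  $729.60 + 19.88% × ($12,721.00 − $6,000.00) = $729.60 + 19.88% × $6,721.00 = $2,065.73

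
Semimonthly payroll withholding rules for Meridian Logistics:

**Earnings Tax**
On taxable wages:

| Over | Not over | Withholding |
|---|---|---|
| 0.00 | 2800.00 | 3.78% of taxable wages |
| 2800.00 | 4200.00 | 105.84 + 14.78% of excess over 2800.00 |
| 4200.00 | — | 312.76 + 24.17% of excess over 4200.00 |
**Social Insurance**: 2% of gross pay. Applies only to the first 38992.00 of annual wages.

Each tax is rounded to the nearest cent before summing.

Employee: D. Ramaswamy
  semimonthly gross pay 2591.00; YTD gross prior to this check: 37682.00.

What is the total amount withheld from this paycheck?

124.14

Earnings Tax: taxable = 2591.00
  3.78% × 2591.00 = 97.94
Social Insurance: cap 38992.00 − YTD 37682.00 = 1310.00 subject; 2% × 1310.00 = 26.20
Total: 97.94 + 26.20 = 124.14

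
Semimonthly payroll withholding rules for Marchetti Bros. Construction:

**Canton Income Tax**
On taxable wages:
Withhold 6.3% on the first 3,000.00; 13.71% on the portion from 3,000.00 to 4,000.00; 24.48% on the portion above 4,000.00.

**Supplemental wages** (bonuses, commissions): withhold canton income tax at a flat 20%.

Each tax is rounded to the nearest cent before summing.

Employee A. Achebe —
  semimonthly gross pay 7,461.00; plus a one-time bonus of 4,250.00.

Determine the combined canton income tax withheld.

Canton Income Tax: taxable = 7,461.00
  326.10 + 24.48% × (7,461.00 − 4,000.00) = 326.10 + 24.48% × 3,461.00 = 1,173.35
Supplemental (20% flat on bonus): 20% × 4,250.00 = 850.00
Total canton income tax: 1,173.35 + 850.00 = 2,023.35

2,023.35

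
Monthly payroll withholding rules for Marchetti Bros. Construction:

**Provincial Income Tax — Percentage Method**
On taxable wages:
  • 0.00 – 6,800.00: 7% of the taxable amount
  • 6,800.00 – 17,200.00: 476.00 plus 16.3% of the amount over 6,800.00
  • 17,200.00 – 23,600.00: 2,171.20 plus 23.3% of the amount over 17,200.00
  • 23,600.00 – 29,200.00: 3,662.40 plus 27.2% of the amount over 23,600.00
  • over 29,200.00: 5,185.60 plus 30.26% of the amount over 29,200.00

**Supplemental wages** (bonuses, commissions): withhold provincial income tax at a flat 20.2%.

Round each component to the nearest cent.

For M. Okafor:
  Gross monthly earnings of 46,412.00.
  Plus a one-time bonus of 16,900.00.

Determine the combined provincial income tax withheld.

Provincial Income Tax: taxable = 46,412.00
  5,185.60 + 30.26% × (46,412.00 − 29,200.00) = 5,185.60 + 30.26% × 17,212.00 = 10,393.95
Supplemental (20.2% flat on bonus): 20.2% × 16,900.00 = 3,413.80
Total provincial income tax: 10,393.95 + 3,413.80 = 13,807.75

13,807.75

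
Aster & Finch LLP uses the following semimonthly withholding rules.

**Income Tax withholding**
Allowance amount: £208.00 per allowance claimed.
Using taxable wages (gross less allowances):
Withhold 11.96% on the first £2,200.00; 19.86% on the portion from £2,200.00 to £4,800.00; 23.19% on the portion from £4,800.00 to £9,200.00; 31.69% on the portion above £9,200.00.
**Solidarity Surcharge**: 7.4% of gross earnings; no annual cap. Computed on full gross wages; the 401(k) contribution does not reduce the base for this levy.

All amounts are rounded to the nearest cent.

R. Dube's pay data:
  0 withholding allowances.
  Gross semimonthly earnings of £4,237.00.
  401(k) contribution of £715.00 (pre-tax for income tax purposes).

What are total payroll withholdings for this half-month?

Income Tax: taxable = £4,237.00 − £715.00 = £3,522.00
  £263.12 + 19.86% × (£3,522.00 − £2,200.00) = £263.12 + 19.86% × £1,322.00 = £525.67
Solidarity Surcharge: 7.4% × £4,237.00 = £313.54
Total: £525.67 + £313.54 = £839.21

£839.21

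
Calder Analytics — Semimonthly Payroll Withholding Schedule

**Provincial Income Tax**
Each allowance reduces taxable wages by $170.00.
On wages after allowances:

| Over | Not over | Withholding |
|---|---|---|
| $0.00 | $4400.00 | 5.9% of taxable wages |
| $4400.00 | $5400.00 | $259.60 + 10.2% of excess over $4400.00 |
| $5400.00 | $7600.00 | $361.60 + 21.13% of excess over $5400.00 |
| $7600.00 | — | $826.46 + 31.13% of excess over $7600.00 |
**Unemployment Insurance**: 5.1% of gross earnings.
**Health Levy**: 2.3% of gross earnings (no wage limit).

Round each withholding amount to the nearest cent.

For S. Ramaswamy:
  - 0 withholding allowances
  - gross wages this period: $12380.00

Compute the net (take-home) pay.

Provincial Income Tax: taxable = $12380.00
  $826.46 + 31.13% × ($12380.00 − $7600.00) = $826.46 + 31.13% × $4780.00 = $2314.47
Unemployment Insurance: 5.1% × $12380.00 = $631.38
Health Levy: 2.3% × $12380.00 = $284.74
Total withheld: $2314.47 + $631.38 + $284.74 = $3230.59
Net pay: $12380.00 − $3230.59 = $9149.41

$9149.41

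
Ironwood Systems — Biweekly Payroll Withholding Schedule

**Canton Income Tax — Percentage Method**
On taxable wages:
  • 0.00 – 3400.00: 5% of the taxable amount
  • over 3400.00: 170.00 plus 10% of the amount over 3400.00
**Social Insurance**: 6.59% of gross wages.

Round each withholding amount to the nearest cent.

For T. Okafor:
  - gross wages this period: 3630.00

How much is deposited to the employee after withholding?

3197.78

Canton Income Tax: taxable = 3630.00
  170.00 + 10% × (3630.00 − 3400.00) = 170.00 + 10% × 230.00 = 193.00
Social Insurance: 6.59% × 3630.00 = 239.22
Total withheld: 193.00 + 239.22 = 432.22
Net pay: 3630.00 − 432.22 = 3197.78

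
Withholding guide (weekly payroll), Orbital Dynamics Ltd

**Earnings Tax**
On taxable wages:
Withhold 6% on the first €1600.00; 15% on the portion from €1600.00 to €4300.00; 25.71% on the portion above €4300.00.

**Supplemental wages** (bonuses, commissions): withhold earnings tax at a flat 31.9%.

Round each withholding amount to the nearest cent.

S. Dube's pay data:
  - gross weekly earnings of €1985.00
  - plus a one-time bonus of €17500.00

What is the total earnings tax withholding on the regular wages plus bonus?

€5736.25

Earnings Tax: taxable = €1985.00
  €96.00 + 15% × (€1985.00 − €1600.00) = €96.00 + 15% × €385.00 = €153.75
Supplemental (31.9% flat on bonus): 31.9% × €17500.00 = €5582.50
Total earnings tax: €153.75 + €5582.50 = €5736.25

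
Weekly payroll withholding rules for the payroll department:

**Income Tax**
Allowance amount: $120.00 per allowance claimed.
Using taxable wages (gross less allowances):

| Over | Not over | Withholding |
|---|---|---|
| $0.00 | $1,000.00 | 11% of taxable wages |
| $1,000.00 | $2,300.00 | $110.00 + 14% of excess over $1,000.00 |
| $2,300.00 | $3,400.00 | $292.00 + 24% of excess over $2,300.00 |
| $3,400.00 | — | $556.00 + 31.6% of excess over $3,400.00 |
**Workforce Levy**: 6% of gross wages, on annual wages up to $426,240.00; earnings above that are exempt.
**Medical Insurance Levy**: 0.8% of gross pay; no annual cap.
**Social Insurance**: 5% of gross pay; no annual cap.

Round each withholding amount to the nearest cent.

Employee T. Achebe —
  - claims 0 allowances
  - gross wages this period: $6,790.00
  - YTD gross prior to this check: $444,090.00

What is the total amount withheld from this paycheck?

$2,021.06

Income Tax: taxable = $6,790.00
  $556.00 + 31.6% × ($6,790.00 − $3,400.00) = $556.00 + 31.6% × $3,390.00 = $1,627.24
Workforce Levy: YTD $444,090.00 ≥ cap $426,240.00 → $0.00
Medical Insurance Levy: 0.8% × $6,790.00 = $54.32
Social Insurance: 5% × $6,790.00 = $339.50
Total: $1,627.24 + $0.00 + $54.32 + $339.50 = $2,021.06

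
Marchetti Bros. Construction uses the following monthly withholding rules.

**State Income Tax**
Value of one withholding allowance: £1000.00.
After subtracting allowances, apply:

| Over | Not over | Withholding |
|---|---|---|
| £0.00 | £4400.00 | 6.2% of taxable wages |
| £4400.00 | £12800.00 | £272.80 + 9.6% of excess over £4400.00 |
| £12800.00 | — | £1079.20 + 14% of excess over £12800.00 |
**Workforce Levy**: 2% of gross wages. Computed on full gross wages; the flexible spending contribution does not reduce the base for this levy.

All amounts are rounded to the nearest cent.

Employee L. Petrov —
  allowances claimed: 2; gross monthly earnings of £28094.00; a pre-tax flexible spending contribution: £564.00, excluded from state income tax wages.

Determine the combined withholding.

£3423.28

State Income Tax: taxable = £28094.00 − £564.00 − 2×£1000.00 = £25530.00
  £1079.20 + 14% × (£25530.00 − £12800.00) = £1079.20 + 14% × £12730.00 = £2861.40
Workforce Levy: 2% × £28094.00 = £561.88
Total: £2861.40 + £561.88 = £3423.28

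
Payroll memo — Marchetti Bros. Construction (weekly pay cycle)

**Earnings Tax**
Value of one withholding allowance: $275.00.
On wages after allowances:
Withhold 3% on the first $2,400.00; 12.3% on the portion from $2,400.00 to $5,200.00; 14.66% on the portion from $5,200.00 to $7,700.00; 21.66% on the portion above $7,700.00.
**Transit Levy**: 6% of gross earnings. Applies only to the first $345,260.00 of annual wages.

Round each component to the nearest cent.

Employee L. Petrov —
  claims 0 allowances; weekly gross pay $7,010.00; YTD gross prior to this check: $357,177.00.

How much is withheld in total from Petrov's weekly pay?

Earnings Tax: taxable = $7,010.00
  $416.40 + 14.66% × ($7,010.00 − $5,200.00) = $416.40 + 14.66% × $1,810.00 = $681.75
Transit Levy: YTD $357,177.00 ≥ cap $345,260.00 → $0.00
Total: $681.75 + $0.00 = $681.75

$681.75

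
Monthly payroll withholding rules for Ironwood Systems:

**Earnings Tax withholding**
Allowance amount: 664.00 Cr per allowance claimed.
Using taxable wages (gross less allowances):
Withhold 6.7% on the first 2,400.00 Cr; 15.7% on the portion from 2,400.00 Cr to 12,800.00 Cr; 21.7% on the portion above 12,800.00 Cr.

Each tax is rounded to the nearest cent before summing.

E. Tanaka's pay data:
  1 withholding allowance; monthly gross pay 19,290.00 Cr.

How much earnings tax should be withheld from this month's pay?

3,057.84 Cr

Earnings Tax: taxable = 19,290.00 Cr − 1×664.00 Cr = 18,626.00 Cr
  1,793.60 Cr + 21.7% × (18,626.00 Cr − 12,800.00 Cr) = 1,793.60 Cr + 21.7% × 5,826.00 Cr = 3,057.84 Cr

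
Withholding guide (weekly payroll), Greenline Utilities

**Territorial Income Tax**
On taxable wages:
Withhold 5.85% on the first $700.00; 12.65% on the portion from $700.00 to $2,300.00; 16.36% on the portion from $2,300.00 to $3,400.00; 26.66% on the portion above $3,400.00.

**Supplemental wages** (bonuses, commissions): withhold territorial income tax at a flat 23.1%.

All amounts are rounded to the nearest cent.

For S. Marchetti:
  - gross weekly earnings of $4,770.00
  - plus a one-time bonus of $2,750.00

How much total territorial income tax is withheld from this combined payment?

$1,423.80

Territorial Income Tax: taxable = $4,770.00
  $423.31 + 26.66% × ($4,770.00 − $3,400.00) = $423.31 + 26.66% × $1,370.00 = $788.55
Supplemental (23.1% flat on bonus): 23.1% × $2,750.00 = $635.25
Total territorial income tax: $788.55 + $635.25 = $1,423.80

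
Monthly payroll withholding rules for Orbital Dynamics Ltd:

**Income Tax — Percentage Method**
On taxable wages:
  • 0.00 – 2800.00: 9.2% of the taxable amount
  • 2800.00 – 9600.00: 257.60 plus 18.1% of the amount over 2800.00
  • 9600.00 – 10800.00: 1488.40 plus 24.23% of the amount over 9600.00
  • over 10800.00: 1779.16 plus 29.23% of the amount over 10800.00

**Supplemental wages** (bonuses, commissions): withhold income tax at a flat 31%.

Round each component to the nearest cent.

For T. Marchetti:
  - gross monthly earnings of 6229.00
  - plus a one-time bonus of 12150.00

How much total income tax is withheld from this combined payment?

4644.75

Income Tax: taxable = 6229.00
  257.60 + 18.1% × (6229.00 − 2800.00) = 257.60 + 18.1% × 3429.00 = 878.25
Supplemental (31% flat on bonus): 31% × 12150.00 = 3766.50
Total income tax: 878.25 + 3766.50 = 4644.75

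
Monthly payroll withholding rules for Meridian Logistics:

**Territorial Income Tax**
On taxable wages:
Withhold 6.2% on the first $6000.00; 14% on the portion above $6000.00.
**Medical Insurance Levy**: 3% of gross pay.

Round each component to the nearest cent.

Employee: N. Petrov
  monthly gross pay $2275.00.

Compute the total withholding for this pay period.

Territorial Income Tax: taxable = $2275.00
  6.2% × $2275.00 = $141.05
Medical Insurance Levy: 3% × $2275.00 = $68.25
Total: $141.05 + $68.25 = $209.30

$209.30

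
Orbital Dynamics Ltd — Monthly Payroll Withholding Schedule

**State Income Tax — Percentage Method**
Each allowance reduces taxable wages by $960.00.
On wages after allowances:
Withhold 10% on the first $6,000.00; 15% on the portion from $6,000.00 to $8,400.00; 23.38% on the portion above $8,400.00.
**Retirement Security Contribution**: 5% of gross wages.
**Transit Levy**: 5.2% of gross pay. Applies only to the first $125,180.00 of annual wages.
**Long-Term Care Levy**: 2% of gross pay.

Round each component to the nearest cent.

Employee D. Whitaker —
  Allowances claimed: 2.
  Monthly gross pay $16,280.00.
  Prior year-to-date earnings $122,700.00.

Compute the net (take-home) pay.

$12,657.99

State Income Tax: taxable = $16,280.00 − 2×$960.00 = $14,360.00
  $960.00 + 23.38% × ($14,360.00 − $8,400.00) = $960.00 + 23.38% × $5,960.00 = $2,353.45
Retirement Security Contribution: 5% × $16,280.00 = $814.00
Transit Levy: cap $125,180.00 − YTD $122,700.00 = $2,480.00 subject; 5.2% × $2,480.00 = $128.96
Long-Term Care Levy: 2% × $16,280.00 = $325.60
Total withheld: $2,353.45 + $814.00 + $128.96 + $325.60 = $3,622.01
Net pay: $16,280.00 − $3,622.01 = $12,657.99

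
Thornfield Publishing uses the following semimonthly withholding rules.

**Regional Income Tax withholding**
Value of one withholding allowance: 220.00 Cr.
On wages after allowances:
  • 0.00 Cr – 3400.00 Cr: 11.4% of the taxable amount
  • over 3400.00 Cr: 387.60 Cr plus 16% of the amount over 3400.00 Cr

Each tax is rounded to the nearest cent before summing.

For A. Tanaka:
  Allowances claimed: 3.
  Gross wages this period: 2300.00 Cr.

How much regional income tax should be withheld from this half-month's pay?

Regional Income Tax: taxable = 2300.00 Cr − 3×220.00 Cr = 1640.00 Cr
  11.4% × 1640.00 Cr = 186.96 Cr

186.96 Cr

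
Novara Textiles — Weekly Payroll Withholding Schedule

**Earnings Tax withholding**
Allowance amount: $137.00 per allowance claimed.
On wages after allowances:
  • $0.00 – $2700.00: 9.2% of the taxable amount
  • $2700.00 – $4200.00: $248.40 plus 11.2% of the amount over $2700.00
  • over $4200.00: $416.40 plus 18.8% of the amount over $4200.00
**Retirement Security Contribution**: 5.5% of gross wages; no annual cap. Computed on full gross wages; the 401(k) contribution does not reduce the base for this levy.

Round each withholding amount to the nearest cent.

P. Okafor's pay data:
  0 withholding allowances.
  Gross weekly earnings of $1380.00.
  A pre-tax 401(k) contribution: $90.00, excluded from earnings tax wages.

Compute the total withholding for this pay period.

Earnings Tax: taxable = $1380.00 − $90.00 = $1290.00
  9.2% × $1290.00 = $118.68
Retirement Security Contribution: 5.5% × $1380.00 = $75.90
Total: $118.68 + $75.90 = $194.58

$194.58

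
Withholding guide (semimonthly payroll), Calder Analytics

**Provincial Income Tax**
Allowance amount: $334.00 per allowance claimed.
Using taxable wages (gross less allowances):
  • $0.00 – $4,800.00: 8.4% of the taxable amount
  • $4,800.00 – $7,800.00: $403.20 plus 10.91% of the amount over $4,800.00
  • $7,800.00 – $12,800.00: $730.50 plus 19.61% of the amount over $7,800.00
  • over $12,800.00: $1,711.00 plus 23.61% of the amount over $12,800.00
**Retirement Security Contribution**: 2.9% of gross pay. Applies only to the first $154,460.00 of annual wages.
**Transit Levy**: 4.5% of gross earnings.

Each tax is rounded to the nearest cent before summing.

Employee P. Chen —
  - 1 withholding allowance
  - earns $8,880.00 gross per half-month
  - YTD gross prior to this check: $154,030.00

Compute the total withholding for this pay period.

$1,288.86

Provincial Income Tax: taxable = $8,880.00 − 1×$334.00 = $8,546.00
  $730.50 + 19.61% × ($8,546.00 − $7,800.00) = $730.50 + 19.61% × $746.00 = $876.79
Retirement Security Contribution: cap $154,460.00 − YTD $154,030.00 = $430.00 subject; 2.9% × $430.00 = $12.47
Transit Levy: 4.5% × $8,880.00 = $399.60
Total: $876.79 + $12.47 + $399.60 = $1,288.86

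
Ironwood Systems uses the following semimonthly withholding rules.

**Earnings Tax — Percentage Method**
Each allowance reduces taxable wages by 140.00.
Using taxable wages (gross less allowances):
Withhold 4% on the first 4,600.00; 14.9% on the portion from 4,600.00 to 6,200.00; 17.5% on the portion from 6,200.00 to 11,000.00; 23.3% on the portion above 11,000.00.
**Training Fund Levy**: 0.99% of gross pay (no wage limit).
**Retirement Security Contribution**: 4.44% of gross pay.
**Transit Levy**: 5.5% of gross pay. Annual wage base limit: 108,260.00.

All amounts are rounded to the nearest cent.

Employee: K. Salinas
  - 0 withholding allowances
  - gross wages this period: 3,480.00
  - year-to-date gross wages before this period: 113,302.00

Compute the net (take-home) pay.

Earnings Tax: taxable = 3,480.00
  4% × 3,480.00 = 139.20
Training Fund Levy: 0.99% × 3,480.00 = 34.45
Retirement Security Contribution: 4.44% × 3,480.00 = 154.51
Transit Levy: YTD 113,302.00 ≥ cap 108,260.00 → 0.00
Total withheld: 139.20 + 34.45 + 154.51 + 0.00 = 328.16
Net pay: 3,480.00 − 328.16 = 3,151.84

3,151.84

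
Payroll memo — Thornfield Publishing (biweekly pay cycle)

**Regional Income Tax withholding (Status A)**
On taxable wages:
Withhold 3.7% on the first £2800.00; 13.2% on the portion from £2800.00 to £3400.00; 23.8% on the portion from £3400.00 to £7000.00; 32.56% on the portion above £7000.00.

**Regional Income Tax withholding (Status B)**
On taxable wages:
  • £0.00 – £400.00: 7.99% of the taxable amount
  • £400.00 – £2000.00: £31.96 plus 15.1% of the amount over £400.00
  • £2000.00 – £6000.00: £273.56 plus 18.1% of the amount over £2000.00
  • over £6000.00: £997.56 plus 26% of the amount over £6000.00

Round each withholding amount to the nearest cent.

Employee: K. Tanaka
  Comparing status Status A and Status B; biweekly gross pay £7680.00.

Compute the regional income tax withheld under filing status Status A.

Regional Income Tax (Status A): taxable = £7680.00
  £1039.60 + 32.56% × (£7680.00 − £7000.00) = £1039.60 + 32.56% × £680.00 = £1261.01

£1261.01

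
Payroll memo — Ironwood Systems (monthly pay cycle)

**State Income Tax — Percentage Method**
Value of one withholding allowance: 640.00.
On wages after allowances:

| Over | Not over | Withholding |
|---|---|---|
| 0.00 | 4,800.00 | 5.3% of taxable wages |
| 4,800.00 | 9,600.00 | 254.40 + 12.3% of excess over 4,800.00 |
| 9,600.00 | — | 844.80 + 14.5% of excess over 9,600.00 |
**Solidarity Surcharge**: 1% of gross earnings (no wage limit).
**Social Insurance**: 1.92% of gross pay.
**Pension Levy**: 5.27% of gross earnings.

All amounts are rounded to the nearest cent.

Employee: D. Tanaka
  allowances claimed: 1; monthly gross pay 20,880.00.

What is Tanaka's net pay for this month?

16,782.32

State Income Tax: taxable = 20,880.00 − 1×640.00 = 20,240.00
  844.80 + 14.5% × (20,240.00 − 9,600.00) = 844.80 + 14.5% × 10,640.00 = 2,387.60
Solidarity Surcharge: 1% × 20,880.00 = 208.80
Social Insurance: 1.92% × 20,880.00 = 400.90
Pension Levy: 5.27% × 20,880.00 = 1,100.38
Total withheld: 2,387.60 + 208.80 + 400.90 + 1,100.38 = 4,097.68
Net pay: 20,880.00 − 4,097.68 = 16,782.32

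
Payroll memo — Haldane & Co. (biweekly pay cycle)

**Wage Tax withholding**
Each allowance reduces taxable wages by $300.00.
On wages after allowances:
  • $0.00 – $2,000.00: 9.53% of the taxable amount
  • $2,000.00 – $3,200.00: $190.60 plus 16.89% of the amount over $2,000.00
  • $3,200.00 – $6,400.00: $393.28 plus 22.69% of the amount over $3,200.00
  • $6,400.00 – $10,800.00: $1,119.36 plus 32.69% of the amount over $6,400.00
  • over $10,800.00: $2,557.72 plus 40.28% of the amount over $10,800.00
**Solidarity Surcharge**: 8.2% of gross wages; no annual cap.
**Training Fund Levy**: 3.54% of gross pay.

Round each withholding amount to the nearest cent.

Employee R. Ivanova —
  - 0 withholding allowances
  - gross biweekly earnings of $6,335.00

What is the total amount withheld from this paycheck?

$1,848.34

Wage Tax: taxable = $6,335.00
  $393.28 + 22.69% × ($6,335.00 − $3,200.00) = $393.28 + 22.69% × $3,135.00 = $1,104.61
Solidarity Surcharge: 8.2% × $6,335.00 = $519.47
Training Fund Levy: 3.54% × $6,335.00 = $224.26
Total: $1,104.61 + $519.47 + $224.26 = $1,848.34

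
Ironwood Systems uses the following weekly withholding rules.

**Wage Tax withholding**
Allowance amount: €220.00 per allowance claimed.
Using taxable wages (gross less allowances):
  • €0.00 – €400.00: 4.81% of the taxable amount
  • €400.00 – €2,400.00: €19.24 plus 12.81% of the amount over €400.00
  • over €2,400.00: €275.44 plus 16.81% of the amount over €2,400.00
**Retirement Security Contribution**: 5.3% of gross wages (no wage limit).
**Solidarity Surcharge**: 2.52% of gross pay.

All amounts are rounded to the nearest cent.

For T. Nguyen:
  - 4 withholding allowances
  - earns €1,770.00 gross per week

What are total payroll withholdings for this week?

Wage Tax: taxable = €1,770.00 − 4×€220.00 = €890.00
  €19.24 + 12.81% × (€890.00 − €400.00) = €19.24 + 12.81% × €490.00 = €82.01
Retirement Security Contribution: 5.3% × €1,770.00 = €93.81
Solidarity Surcharge: 2.52% × €1,770.00 = €44.60
Total: €82.01 + €93.81 + €44.60 = €220.42

€220.42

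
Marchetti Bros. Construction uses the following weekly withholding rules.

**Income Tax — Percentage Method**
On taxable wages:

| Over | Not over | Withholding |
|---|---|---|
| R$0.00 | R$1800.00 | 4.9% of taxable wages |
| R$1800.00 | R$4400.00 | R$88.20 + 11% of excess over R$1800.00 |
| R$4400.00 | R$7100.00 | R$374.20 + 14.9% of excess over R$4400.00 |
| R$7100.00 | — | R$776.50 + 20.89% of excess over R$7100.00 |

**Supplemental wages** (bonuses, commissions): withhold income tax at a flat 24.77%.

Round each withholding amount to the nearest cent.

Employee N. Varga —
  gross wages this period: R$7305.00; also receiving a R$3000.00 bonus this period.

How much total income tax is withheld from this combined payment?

Income Tax: taxable = R$7305.00
  R$776.50 + 20.89% × (R$7305.00 − R$7100.00) = R$776.50 + 20.89% × R$205.00 = R$819.32
Supplemental (24.77% flat on bonus): 24.77% × R$3000.00 = R$743.10
Total income tax: R$819.32 + R$743.10 = R$1562.42

R$1562.42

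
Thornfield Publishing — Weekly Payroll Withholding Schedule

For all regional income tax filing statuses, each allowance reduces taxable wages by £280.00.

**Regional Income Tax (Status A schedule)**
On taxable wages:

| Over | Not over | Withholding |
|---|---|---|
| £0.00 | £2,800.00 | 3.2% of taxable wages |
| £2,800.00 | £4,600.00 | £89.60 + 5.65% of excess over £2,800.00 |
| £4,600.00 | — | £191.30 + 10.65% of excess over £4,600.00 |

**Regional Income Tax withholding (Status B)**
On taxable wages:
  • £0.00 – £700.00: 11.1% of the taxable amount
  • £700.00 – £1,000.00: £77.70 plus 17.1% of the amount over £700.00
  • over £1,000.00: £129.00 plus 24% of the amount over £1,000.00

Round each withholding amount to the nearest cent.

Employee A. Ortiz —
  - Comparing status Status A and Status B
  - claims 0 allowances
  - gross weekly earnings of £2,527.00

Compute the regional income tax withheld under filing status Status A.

£80.86

Regional Income Tax (Status A): taxable = £2,527.00
  3.2% × £2,527.00 = £80.86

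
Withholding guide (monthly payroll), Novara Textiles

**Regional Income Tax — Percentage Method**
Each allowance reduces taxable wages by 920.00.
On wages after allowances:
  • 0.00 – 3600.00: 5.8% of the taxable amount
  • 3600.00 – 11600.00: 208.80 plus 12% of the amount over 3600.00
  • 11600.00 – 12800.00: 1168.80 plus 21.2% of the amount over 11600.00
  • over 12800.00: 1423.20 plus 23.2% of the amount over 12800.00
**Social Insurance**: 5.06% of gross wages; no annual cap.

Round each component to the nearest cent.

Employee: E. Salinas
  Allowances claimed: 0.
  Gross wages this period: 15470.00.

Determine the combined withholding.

2825.42

Regional Income Tax: taxable = 15470.00
  1423.20 + 23.2% × (15470.00 − 12800.00) = 1423.20 + 23.2% × 2670.00 = 2042.64
Social Insurance: 5.06% × 15470.00 = 782.78
Total: 2042.64 + 782.78 = 2825.42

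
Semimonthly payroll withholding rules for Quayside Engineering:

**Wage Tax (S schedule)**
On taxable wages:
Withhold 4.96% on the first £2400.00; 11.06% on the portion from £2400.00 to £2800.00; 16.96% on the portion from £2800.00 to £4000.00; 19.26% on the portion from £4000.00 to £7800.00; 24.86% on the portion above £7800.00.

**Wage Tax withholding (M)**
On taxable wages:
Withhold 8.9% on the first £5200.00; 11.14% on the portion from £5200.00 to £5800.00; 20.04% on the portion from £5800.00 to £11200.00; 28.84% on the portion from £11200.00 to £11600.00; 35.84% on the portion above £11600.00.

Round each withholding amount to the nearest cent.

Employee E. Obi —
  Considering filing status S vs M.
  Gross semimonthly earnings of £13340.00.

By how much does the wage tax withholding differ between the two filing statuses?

£125.14

Wage Tax (S): taxable = £13340.00
  £1098.68 + 24.86% × (£13340.00 − £7800.00) = £1098.68 + 24.86% × £5540.00 = £2475.92
Wage Tax (M): taxable = £13340.00
  £1727.16 + 35.84% × (£13340.00 − £11600.00) = £1727.16 + 35.84% × £1740.00 = £2350.78
Difference: |£2475.92 − £2350.78| = £125.14 (higher under S)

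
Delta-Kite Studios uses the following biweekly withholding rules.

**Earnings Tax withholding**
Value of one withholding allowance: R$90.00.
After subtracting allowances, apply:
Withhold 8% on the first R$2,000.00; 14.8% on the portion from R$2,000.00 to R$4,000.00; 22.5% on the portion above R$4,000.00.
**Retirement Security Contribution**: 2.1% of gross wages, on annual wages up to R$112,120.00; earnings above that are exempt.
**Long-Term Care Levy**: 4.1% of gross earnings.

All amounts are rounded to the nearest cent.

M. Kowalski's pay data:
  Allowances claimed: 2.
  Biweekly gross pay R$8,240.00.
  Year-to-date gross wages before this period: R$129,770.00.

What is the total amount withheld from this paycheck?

Earnings Tax: taxable = R$8,240.00 − 2×R$90.00 = R$8,060.00
  R$456.00 + 22.5% × (R$8,060.00 − R$4,000.00) = R$456.00 + 22.5% × R$4,060.00 = R$1,369.50
Retirement Security Contribution: YTD R$129,770.00 ≥ cap R$112,120.00 → R$0.00
Long-Term Care Levy: 4.1% × R$8,240.00 = R$337.84
Total: R$1,369.50 + R$0.00 + R$337.84 = R$1,707.34

R$1,707.34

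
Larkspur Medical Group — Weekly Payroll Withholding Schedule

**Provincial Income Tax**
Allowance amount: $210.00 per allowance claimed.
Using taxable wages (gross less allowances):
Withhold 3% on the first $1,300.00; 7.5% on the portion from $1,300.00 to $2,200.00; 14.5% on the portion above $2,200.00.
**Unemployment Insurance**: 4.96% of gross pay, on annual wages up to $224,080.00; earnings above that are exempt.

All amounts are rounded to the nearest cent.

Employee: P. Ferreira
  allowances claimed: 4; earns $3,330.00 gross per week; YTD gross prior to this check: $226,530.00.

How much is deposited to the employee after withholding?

Provincial Income Tax: taxable = $3,330.00 − 4×$210.00 = $2,490.00
  $106.50 + 14.5% × ($2,490.00 − $2,200.00) = $106.50 + 14.5% × $290.00 = $148.55
Unemployment Insurance: YTD $226,530.00 ≥ cap $224,080.00 → $0.00
Total withheld: $148.55 + $0.00 = $148.55
Net pay: $3,330.00 − $148.55 = $3,181.45

$3,181.45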